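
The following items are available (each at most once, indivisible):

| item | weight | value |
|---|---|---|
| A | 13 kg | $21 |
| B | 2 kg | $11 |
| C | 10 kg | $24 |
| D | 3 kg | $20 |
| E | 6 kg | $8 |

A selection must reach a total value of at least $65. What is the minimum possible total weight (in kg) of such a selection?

26

Subsets with value ≥ 65, sorted by total weight:
- A+C+D: weight 26, value 65
- A+B+C+D: weight 28, value 76
- A+C+D+E: weight 32, value 73
Minimum weight: 26 kg.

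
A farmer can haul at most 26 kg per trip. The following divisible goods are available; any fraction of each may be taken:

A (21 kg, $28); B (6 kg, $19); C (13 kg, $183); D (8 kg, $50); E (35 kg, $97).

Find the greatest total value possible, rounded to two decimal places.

248.83

Take in order of value per unit:
- C (183/13 per unit): all 13 → value 183, running total 183.00
- D (50/8 per unit): all 8 → value 50, running total 233.00
- B (19/6 per unit): 5 of 6 → value 5×19/6 = 15.8333, running total 248.83
Total 248.83.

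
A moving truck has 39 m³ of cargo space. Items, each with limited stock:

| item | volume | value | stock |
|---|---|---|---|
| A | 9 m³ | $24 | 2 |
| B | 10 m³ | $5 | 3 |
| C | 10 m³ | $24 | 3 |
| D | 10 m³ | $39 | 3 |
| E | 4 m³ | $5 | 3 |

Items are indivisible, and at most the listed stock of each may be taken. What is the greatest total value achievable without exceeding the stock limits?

$141

Best selections within volume 39 and stock limits:
- 1×A + 3×D: volume 39, value 141
- 3×D + 2×E: volume 38, value 127
- 2×A + 2×D: volume 38, value 126
Best: $141.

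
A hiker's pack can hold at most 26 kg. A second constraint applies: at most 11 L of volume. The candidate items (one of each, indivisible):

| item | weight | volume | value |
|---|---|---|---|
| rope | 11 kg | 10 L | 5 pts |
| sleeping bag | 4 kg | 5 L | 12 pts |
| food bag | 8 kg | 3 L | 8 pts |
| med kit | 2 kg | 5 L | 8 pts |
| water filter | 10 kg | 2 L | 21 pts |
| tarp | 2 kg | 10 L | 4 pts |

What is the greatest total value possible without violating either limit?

41 pts

Feasible sets respecting both limits:
- sleeping bag+food bag+water filter: weight 22, volume 10, value 41
- food bag+med kit+water filter: weight 20, volume 10, value 37
- sleeping bag+water filter: weight 14, volume 7, value 33
- food bag+water filter: weight 18, volume 5, value 29
Best: 41 pts.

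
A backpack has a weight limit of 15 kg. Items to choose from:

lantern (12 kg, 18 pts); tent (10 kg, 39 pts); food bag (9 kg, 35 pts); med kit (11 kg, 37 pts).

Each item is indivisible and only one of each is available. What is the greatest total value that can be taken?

Check high-value combinations within 15 kg:
- tent: weight 10, value 39
- med kit: weight 11, value 37
- food bag: weight 9, value 35
- lantern: weight 12, value 18
Best: 39 pts.

39 pts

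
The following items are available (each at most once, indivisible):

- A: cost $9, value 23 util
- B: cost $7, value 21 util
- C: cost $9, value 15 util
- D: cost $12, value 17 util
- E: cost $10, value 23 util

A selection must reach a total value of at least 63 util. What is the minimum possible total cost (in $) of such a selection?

Subsets with value ≥ 63, sorted by total cost:
- A+B+E: cost 26, value 67
- A+D+E: cost 31, value 63
- A+B+C+E: cost 35, value 82
Minimum cost: 26 $.

26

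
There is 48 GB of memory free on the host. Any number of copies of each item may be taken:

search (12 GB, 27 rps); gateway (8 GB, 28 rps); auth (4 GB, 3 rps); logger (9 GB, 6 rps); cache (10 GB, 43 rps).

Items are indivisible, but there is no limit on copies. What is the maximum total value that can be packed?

Best value-per-unit is cache at 43/10; filling with it alone gives 4×43 = 172.
Optimal mix: 1×gateway + 4×cache → memory 48, value 200.

200 rps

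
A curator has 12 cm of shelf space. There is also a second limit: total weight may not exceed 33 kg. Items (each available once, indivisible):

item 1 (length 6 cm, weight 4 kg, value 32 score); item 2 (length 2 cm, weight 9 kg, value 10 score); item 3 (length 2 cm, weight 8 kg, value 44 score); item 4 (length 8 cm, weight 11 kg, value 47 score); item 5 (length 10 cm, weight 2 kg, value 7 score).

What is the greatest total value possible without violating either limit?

101 score

Feasible sets respecting both limits:
- item 2+item 3+item 4: length 12, weight 28, value 101
- item 3+item 4: length 10, weight 19, value 91
- item 1+item 2+item 3: length 10, weight 21, value 86
Best: 101 score.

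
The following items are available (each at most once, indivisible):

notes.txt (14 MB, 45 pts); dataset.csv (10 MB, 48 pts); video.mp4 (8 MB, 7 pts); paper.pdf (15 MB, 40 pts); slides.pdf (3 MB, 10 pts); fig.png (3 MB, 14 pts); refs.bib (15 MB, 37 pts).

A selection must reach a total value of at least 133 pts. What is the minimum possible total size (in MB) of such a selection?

39

Subsets with value ≥ 133, sorted by total size:
- notes.txt+dataset.csv+paper.pdf: size 39, value 133
- notes.txt+dataset.csv+paper.pdf+fig.png: size 42, value 147
- notes.txt+dataset.csv+fig.png+refs.bib: size 42, value 144
- notes.txt+dataset.csv+paper.pdf+slides.pdf: size 42, value 143
Minimum size: 39 MB.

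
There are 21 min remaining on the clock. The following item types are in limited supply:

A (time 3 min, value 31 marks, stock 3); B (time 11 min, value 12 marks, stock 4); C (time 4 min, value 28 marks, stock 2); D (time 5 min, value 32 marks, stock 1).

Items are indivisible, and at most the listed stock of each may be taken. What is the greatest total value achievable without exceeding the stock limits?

153 marks

Best selections within time 21 and stock limits:
- 3×A + 1×C + 1×D: time 18, value 153
- 2×A + 2×C + 1×D: time 19, value 150
- 3×A + 2×C: time 17, value 149
Best: 153 marks.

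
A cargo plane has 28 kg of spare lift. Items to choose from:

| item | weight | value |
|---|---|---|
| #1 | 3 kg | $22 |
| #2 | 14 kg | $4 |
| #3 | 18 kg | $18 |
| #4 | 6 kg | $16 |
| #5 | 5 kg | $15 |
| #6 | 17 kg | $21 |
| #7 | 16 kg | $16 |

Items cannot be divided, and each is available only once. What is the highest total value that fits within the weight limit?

$59

Check high-value combinations within 28 kg:
- #1+#4+#6: weight 3+6+17=26, value 22+16+21=59
- #1+#5+#6: weight 3+5+17=25, value 22+15+21=58
- #1+#2+#4+#5: weight 3+14+6+5=28, value 22+4+16+15=57
- #1+#3+#4: weight 3+18+6=27, value 22+18+16=56
Best: $59.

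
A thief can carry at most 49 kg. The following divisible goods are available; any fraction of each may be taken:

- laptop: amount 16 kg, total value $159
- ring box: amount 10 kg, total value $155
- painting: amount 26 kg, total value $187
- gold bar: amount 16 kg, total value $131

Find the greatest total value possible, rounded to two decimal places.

495.35

Take in order of value per unit:
- ring box (155/10 per unit): all 10 → value 155, running total 155.00
- laptop (159/16 per unit): all 16 → value 159, running total 314.00
- gold bar (131/16 per unit): all 16 → value 131, running total 445.00
- painting (187/26 per unit): 7 of 26 → value 7×187/26 = 50.3462, running total 495.35
Total 495.35.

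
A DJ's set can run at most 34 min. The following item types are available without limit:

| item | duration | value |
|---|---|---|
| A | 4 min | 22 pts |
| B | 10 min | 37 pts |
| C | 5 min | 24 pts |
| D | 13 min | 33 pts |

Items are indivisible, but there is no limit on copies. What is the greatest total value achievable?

180 pts

Best value-per-unit is A at 22/4; filling with it alone gives 8×22 = 176.
Optimal mix: 6×A + 2×C → duration 34, value 180.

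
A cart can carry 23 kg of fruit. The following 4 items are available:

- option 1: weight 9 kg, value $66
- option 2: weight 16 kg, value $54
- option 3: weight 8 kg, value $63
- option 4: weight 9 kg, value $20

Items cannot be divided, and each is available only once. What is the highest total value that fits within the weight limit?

Check high-value combinations within 23 kg:
- option 1+option 3: weight 9+8=17, value 66+63=129
- option 1+option 4: weight 9+9=18, value 66+20=86
- option 3+option 4: weight 8+9=17, value 63+20=83
Best: $129.

$129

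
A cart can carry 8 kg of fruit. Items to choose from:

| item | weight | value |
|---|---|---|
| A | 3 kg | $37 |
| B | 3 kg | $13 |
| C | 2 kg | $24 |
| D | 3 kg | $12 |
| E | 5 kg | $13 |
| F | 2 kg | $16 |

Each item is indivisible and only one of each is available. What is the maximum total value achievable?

Check high-value combinations within 8 kg:
- A+C+F: weight 3+2+2=7, value 37+24+16=77
- A+B+C: weight 3+3+2=8, value 37+13+24=74
- A+C+D: weight 3+2+3=8, value 37+24+12=73
- A+B+F: weight 3+3+2=8, value 37+13+16=66
- A+D+F: weight 3+3+2=8, value 37+12+16=65
Best: $77.

$77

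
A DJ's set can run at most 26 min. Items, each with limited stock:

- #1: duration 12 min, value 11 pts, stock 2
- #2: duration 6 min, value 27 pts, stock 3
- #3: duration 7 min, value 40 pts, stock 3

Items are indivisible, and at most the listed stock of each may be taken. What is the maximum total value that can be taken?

Top feasible selections:
- 2×#2 + 2×#3: duration 26, value 134
- 3×#2 + 1×#3: duration 25, value 121
Best: 134 pts.

134 pts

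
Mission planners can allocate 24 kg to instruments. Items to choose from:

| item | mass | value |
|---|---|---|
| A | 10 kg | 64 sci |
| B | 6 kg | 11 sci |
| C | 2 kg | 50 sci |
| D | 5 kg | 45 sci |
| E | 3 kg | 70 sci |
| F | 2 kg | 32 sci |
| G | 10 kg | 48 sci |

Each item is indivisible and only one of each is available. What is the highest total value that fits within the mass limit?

Check high-value combinations within 24 kg:
- A+C+D+E+F: mass 10+2+5+3+2=22, value 64+50+45+70+32=261
- C+D+E+F+G: mass 2+5+3+2+10=22, value 50+45+70+32+48=245
- A+C+D+E: mass 10+2+5+3=20, value 64+50+45+70=229
Best: 261 sci.

261 sci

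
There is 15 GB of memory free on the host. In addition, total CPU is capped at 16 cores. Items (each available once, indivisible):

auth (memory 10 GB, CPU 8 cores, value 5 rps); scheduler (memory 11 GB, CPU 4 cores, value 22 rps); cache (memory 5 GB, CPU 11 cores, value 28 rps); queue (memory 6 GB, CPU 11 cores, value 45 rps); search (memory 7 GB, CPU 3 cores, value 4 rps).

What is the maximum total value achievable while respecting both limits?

Feasible sets respecting both limits:
- queue+search: memory 13, CPU 14, value 49
- queue: memory 6, CPU 11, value 45
- cache+search: memory 12, CPU 14, value 32
- cache: memory 5, CPU 11, value 28
Best: 49 rps.

49 rps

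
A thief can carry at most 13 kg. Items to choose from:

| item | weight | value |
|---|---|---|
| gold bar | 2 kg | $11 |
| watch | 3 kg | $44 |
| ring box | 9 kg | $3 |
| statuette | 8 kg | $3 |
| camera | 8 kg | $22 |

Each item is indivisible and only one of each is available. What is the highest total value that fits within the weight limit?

$77

This is a 0/1 knapsack; check combinations near the capacity.
- gold bar+watch+camera: weight 2+3+8=13, value 11+44+22=77
- watch+camera: weight 3+8=11, value 44+22=66
- gold bar+watch+statuette: weight 2+3+8=13, value 11+44+3=58
Best: $77.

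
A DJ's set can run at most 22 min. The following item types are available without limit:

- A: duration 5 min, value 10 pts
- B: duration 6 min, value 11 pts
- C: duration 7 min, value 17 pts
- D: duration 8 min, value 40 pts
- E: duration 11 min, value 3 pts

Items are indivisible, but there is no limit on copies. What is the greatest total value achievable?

Best value-per-unit is D at 40/8; filling with it alone gives 2×40 = 80.
Optimal mix: 1×B + 2×D → duration 22, value 91.

91 pts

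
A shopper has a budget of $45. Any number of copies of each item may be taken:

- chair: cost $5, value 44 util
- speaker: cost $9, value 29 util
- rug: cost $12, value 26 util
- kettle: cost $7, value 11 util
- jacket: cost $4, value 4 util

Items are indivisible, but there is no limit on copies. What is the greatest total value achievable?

396 util

Best value-per-unit is chair at 44/5, and filling with it alone uses cost 9×5=45. No mix of the others beats 9×44 = 396.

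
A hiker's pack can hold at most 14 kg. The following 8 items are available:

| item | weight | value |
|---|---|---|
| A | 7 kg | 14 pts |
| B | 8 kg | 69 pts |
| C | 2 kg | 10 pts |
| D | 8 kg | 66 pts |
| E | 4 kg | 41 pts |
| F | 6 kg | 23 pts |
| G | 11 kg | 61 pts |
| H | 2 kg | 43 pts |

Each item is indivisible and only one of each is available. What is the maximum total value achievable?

This is a 0/1 knapsack; check combinations near the capacity.
- B+E+H: weight 8+4+2=14, value 69+41+43=153
- D+E+H: weight 8+4+2=14, value 66+41+43=150
- B+C+H: weight 8+2+2=12, value 69+10+43=122
Best: 153 pts.

153 pts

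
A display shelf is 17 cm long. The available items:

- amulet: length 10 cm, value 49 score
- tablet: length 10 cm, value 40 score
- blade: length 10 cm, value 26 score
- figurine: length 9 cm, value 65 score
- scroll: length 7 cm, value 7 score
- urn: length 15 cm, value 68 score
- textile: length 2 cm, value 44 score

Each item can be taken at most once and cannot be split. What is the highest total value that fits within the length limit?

112 score

This is a 0/1 knapsack; check combinations near the capacity.
- urn+textile: length 15+2=17, value 68+44=112
- figurine+textile: length 9+2=11, value 65+44=109
- amulet+textile: length 10+2=12, value 49+44=93
- tablet+textile: length 10+2=12, value 40+44=84
Best: 112 score.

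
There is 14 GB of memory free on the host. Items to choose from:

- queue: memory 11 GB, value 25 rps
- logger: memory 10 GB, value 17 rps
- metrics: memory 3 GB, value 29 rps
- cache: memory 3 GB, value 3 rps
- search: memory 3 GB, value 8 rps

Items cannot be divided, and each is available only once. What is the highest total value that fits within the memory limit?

54 rps

Check high-value combinations within 14 GB:
- queue+metrics: memory 11+3=14, value 25+29=54
- logger+metrics: memory 10+3=13, value 17+29=46
- metrics+cache+search: memory 3+3+3=9, value 29+3+8=40
Best: 54 rps.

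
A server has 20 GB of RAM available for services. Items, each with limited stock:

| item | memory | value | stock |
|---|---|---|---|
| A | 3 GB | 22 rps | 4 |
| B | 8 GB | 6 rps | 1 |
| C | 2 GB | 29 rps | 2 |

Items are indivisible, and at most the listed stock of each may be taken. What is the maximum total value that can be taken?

146 rps

Top feasible selections:
- 4×A + 2×C: memory 16, value 146
- 3×A + 2×C: memory 13, value 124
- 4×A + 1×C: memory 14, value 117
Best: 146 rps.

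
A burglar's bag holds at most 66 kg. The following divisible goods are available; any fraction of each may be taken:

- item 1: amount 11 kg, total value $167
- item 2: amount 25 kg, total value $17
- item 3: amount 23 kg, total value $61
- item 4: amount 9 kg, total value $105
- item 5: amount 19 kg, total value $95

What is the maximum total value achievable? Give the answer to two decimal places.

430.72

Take in order of value per unit:
- item 1 (167/11 per unit): all 11 → value 167, running total 167.00
- item 4 (105/9 per unit): all 9 → value 105, running total 272.00
- item 5 (95/19 per unit): all 19 → value 95, running total 367.00
- item 3 (61/23 per unit): all 23 → value 61, running total 428.00
- item 2 (17/25 per unit): 4 of 25 → value 4×17/25 = 2.7200, running total 430.72
Total 430.72.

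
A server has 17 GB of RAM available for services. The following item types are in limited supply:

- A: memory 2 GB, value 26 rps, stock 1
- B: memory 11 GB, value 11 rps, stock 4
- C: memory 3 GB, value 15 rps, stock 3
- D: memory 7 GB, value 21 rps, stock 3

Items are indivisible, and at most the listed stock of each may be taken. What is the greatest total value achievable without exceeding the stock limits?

77 rps

Best selections within memory 17 and stock limits:
- 1×A + 2×C + 1×D: memory 15, value 77
- 1×A + 3×C: memory 11, value 71
- 1×A + 2×D: memory 16, value 68
- 3×C + 1×D: memory 16, value 66
Best: 77 rps.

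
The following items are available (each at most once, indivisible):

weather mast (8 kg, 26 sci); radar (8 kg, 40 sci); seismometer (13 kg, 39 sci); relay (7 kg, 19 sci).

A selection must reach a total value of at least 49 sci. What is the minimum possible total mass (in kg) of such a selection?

15

Subsets with value ≥ 49, sorted by total mass:
- radar+relay: mass 15, value 59
- weather mast+radar: mass 16, value 66
Minimum mass: 15 kg.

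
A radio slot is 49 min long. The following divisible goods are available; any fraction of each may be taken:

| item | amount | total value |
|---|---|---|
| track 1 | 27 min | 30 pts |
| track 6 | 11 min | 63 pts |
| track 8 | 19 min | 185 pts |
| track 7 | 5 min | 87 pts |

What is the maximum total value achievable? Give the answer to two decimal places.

350.56

Take in order of value per unit:
- track 7 (87/5 per unit): all 5 → value 87, running total 87.00
- track 8 (185/19 per unit): all 19 → value 185, running total 272.00
- track 6 (63/11 per unit): all 11 → value 63, running total 335.00
- track 1 (30/27 per unit): 14 of 27 → value 14×30/27 = 15.5556, running total 350.56
Total 350.56.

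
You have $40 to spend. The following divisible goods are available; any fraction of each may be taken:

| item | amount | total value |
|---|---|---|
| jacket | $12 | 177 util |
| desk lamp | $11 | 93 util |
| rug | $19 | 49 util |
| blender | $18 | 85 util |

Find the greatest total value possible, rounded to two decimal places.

350.28

Take in order of value per unit:
- jacket (177/12 per unit): all 12 → value 177, running total 177.00
- desk lamp (93/11 per unit): all 11 → value 93, running total 270.00
- blender (85/18 per unit): 17 of 18 → value 17×85/18 = 80.2778, running total 350.28
Total 350.28.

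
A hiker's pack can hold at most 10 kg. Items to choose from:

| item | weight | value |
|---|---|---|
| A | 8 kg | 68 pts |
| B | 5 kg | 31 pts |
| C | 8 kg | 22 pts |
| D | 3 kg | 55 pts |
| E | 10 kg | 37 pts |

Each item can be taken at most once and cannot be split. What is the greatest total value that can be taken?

This is a 0/1 knapsack; check combinations near the capacity.
- B+D: weight 5+3=8, value 31+55=86
- A: weight 8, value 68
- D: weight 3, value 55
Best: 86 pts.

86 pts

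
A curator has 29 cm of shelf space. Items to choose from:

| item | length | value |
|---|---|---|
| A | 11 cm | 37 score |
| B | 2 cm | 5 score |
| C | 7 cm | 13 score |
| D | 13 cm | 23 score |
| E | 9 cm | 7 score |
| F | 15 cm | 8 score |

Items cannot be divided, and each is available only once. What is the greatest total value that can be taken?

65 score

Check high-value combinations within 29 cm:
- A+B+D: length 11+2+13=26, value 37+5+23=65
- A+B+C+E: length 11+2+7+9=29, value 37+5+13+7=62
- A+D: length 11+13=24, value 37+23=60
Best: 65 score.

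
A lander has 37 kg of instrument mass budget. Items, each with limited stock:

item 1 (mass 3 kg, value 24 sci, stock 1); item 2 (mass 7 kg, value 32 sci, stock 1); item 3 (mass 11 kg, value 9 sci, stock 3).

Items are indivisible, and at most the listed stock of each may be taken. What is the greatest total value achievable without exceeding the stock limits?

Top feasible selections:
- 1×item 1 + 1×item 2 + 2×item 3: mass 32, value 74
- 1×item 1 + 1×item 2 + 1×item 3: mass 21, value 65
Best: 74 sci.

74 sci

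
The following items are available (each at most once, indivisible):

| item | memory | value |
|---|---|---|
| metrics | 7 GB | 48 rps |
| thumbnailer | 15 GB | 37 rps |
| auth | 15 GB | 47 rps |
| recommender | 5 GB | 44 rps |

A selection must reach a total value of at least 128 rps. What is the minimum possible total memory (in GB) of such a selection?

27

Subsets with value ≥ 128, sorted by total memory:
- metrics+auth+recommender: memory 27, value 139
- metrics+thumbnailer+recommender: memory 27, value 129
- thumbnailer+auth+recommender: memory 35, value 128
- metrics+thumbnailer+auth: memory 37, value 132
Minimum memory: 27 GB.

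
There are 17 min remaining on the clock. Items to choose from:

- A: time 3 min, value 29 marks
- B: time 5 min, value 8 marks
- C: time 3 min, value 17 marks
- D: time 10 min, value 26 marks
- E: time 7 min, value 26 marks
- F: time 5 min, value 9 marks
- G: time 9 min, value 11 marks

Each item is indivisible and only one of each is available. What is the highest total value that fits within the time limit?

72 marks

Check high-value combinations within 17 min:
- A+C+E: time 3+3+7=13, value 29+17+26=72
- A+C+D: time 3+3+10=16, value 29+17+26=72
- A+E+F: time 3+7+5=15, value 29+26+9=64
- A+B+E: time 3+5+7=15, value 29+8+26=63
- A+B+C+F: time 3+5+3+5=16, value 29+8+17+9=63
Best: 72 marks.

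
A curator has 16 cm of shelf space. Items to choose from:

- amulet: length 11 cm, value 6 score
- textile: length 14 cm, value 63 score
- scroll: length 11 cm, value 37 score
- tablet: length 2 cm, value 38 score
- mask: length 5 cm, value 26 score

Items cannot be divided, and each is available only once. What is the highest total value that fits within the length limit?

Check high-value combinations within 16 cm:
- textile+tablet: length 14+2=16, value 63+38=101
- scroll+tablet: length 11+2=13, value 37+38=75
- tablet+mask: length 2+5=7, value 38+26=64
- textile: length 14, value 63
Best: 101 score.

101 score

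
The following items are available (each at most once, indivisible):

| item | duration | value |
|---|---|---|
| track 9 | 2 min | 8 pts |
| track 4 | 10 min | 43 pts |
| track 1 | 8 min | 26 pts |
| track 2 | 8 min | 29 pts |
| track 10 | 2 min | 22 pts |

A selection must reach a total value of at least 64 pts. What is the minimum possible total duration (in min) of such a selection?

12

Subsets with value ≥ 64, sorted by total duration:
- track 4+track 10: duration 12, value 65
- track 9+track 4+track 10: duration 14, value 73
Minimum duration: 12 min.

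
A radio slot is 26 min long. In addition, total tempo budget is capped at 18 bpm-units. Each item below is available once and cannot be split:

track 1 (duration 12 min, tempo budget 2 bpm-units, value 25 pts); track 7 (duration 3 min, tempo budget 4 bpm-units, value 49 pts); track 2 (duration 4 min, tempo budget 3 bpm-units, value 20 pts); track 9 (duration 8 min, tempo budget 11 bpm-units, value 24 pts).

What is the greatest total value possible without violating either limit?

Feasible sets respecting both limits:
- track 1+track 7+track 9: duration 23, tempo budget 17, value 98
- track 1+track 7+track 2: duration 19, tempo budget 9, value 94
- track 7+track 2+track 9: duration 15, tempo budget 18, value 93
Best: 98 pts.

98 pts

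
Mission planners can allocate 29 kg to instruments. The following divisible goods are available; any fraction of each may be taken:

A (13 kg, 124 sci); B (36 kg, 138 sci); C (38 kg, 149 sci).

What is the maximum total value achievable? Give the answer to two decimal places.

186.74

Take in order of value per unit:
- A (124/13 per unit): all 13 → value 124, running total 124.00
- C (149/38 per unit): 16 of 38 → value 16×149/38 = 62.7368, running total 186.74
Total 186.74.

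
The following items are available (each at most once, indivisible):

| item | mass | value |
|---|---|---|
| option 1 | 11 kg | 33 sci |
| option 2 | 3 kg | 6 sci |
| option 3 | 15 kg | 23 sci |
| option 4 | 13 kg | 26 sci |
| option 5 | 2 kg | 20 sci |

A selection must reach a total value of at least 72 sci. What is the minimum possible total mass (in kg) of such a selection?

26

Subsets with value ≥ 72, sorted by total mass:
- option 1+option 4+option 5: mass 26, value 79
- option 1+option 3+option 5: mass 28, value 76
Minimum mass: 26 kg.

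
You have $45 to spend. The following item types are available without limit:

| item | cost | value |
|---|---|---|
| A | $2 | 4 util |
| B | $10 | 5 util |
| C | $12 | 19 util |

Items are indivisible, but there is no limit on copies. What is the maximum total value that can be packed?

88 util

Best value-per-unit is A at 4/2, and filling with it alone uses cost 22×2=44. No mix of the others beats 22×4 = 88.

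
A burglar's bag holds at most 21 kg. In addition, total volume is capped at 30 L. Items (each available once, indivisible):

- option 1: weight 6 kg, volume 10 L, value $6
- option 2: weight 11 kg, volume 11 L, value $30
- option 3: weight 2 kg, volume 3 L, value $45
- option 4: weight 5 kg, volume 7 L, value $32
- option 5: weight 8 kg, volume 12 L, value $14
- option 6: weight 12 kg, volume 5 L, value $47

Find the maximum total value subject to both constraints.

$124

Feasible sets respecting both limits:
- option 3+option 4+option 6: weight 19, volume 15, value 124
- option 2+option 3+option 4: weight 18, volume 21, value 107
- option 1+option 3+option 6: weight 20, volume 18, value 98
- option 3+option 6: weight 14, volume 8, value 92
Best: $124.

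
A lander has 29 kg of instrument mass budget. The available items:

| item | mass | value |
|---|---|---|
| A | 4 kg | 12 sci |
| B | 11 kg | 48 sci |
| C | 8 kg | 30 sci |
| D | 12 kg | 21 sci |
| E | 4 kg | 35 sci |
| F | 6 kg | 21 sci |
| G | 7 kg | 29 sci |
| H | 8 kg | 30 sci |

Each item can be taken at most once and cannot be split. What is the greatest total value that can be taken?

Check high-value combinations within 29 kg:
- B+C+E+F: mass 11+8+4+6=29, value 48+30+35+21=134
- B+E+F+H: mass 11+4+6+8=29, value 48+35+21+30=134
- B+E+F+G: mass 11+4+6+7=28, value 48+35+21+29=133
Best: 134 sci.

134 sci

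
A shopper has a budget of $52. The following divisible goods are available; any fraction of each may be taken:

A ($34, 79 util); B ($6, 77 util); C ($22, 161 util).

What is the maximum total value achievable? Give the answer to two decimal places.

293.76

Take in order of value per unit:
- B (77/6 per unit): all 6 → value 77, running total 77.00
- C (161/22 per unit): all 22 → value 161, running total 238.00
- A (79/34 per unit): 24 of 34 → value 24×79/34 = 55.7647, running total 293.76
Total 293.76.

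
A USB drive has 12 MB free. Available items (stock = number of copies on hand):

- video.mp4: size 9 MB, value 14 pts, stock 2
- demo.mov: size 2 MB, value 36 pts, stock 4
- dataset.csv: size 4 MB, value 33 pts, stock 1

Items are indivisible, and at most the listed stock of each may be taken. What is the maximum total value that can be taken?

177 pts

Top feasible selections:
- 4×demo.mov + 1×dataset.csv: size 12, value 177
- 4×demo.mov: size 8, value 144
Best: 177 pts.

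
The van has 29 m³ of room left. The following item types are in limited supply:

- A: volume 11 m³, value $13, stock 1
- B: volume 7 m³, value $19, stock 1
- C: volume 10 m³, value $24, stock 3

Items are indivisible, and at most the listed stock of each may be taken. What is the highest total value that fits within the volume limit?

$67

Best selections within volume 29 and stock limits:
- 1×B + 2×C: volume 27, value 67
- 1×A + 1×B + 1×C: volume 28, value 56
Best: $67.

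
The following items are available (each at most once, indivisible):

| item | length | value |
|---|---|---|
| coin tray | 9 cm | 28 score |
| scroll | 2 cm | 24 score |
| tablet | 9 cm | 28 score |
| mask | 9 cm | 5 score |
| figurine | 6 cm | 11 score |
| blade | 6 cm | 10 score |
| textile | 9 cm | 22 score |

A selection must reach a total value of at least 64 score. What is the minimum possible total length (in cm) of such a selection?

Subsets with value ≥ 64, sorted by total length:
- coin tray+scroll+tablet: length 20, value 80
- coin tray+scroll+textile: length 20, value 74
Minimum length: 20 cm.

20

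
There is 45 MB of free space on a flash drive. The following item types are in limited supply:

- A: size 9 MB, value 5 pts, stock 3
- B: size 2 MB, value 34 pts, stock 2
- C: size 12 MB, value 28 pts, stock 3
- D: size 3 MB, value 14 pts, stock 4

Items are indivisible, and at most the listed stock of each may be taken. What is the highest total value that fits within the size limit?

180 pts

Top feasible selections:
- 2×B + 2×C + 4×D: size 40, value 180
- 2×B + 2×C + 3×D: size 37, value 166
- 2×B + 3×C + 1×D: size 43, value 166
- 1×A + 2×B + 1×C + 4×D: size 37, value 157
Best: 180 pts.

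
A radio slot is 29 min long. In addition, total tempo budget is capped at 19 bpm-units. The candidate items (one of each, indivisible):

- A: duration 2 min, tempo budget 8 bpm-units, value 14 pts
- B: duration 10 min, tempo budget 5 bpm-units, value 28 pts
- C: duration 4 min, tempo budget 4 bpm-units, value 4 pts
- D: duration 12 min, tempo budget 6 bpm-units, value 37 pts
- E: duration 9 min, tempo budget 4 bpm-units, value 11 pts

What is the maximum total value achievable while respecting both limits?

Feasible sets respecting both limits:
- A+B+D: duration 24, tempo budget 19, value 79
- B+C+D: duration 26, tempo budget 15, value 69
- B+D: duration 22, tempo budget 11, value 65
Best: 79 pts.

79 pts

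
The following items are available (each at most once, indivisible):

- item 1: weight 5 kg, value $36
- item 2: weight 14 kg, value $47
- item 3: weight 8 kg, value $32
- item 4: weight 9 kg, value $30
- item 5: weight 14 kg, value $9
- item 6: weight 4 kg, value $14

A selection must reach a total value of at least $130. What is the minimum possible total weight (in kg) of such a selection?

36

Subsets with value ≥ 130, sorted by total weight:
- item 1+item 2+item 3+item 4: weight 36, value 145
- item 1+item 2+item 3+item 4+item 6: weight 40, value 159
- item 1+item 2+item 3+item 5+item 6: weight 45, value 138
- item 1+item 2+item 4+item 5+item 6: weight 46, value 136
Minimum weight: 36 kg.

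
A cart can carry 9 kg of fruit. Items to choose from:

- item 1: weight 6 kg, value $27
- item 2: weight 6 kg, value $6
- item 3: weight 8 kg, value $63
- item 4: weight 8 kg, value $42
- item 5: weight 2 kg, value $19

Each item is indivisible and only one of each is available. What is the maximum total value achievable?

$63

Check high-value combinations within 9 kg:
- item 3: weight 8, value 63
- item 1+item 5: weight 6+2=8, value 27+19=46
- item 4: weight 8, value 42
- item 1: weight 6, value 27
- item 2+item 5: weight 6+2=8, value 6+19=25
Best: $63.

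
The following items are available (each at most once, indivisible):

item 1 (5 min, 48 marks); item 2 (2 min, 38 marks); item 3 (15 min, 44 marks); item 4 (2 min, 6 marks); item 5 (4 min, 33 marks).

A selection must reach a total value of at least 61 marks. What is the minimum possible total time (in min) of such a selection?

6

Subsets with value ≥ 61, sorted by total time:
- item 2+item 5: time 6, value 71
- item 1+item 2: time 7, value 86
- item 2+item 4+item 5: time 8, value 77
Minimum time: 6 min.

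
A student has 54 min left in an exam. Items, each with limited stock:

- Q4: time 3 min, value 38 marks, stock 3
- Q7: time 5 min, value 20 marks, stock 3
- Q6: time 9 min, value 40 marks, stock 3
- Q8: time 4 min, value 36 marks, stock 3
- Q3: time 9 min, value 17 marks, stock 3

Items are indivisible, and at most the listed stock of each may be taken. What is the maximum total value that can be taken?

Best selections within time 54 and stock limits:
- 3×Q4 + 1×Q7 + 3×Q6 + 3×Q8: time 53, value 362
- 3×Q4 + 3×Q7 + 2×Q6 + 3×Q8: time 54, value 362
- 3×Q4 + 2×Q7 + 3×Q6 + 2×Q8: time 54, value 346
- 3×Q4 + 3×Q6 + 3×Q8: time 48, value 342
Best: 362 marks.

362 marks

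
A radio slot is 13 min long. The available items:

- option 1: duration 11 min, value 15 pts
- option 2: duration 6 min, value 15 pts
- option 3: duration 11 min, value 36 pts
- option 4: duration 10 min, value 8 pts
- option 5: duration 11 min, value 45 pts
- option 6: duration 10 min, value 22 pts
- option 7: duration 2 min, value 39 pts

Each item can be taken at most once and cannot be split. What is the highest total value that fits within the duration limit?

84 pts

This is a 0/1 knapsack; check combinations near the capacity.
- option 5+option 7: duration 11+2=13, value 45+39=84
- option 3+option 7: duration 11+2=13, value 36+39=75
- option 6+option 7: duration 10+2=12, value 22+39=61
- option 2+option 7: duration 6+2=8, value 15+39=54
Best: 84 pts.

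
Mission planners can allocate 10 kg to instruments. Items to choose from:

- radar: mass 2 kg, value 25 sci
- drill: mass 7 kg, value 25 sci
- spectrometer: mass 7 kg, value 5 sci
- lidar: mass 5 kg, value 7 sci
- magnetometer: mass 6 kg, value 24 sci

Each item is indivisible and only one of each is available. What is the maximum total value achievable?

50 sci

This is a 0/1 knapsack; check combinations near the capacity.
- radar+drill: mass 2+7=9, value 25+25=50
- radar+magnetometer: mass 2+6=8, value 25+24=49
- radar+lidar: mass 2+5=7, value 25+7=32
- radar+spectrometer: mass 2+7=9, value 25+5=30
- radar: mass 2, value 25
Best: 50 sci.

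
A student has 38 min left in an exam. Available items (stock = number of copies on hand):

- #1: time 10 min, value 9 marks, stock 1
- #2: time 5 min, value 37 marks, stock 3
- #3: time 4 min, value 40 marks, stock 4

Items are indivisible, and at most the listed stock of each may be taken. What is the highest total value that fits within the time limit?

271 marks

Best selections within time 38 and stock limits:
- 3×#2 + 4×#3: time 31, value 271
- 1×#1 + 2×#2 + 4×#3: time 36, value 243
Best: 271 marks.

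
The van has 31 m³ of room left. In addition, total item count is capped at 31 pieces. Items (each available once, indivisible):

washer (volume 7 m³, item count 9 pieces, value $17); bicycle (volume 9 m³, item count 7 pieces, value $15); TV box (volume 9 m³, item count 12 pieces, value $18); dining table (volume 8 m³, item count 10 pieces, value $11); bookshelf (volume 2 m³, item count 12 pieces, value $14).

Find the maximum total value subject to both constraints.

Feasible sets respecting both limits:
- washer+bicycle+TV box: volume 25, item count 28, value 50
- bicycle+TV box+bookshelf: volume 20, item count 31, value 47
- washer+TV box+dining table: volume 24, item count 31, value 46
- washer+bicycle+bookshelf: volume 18, item count 28, value 46
Best: $50.

$50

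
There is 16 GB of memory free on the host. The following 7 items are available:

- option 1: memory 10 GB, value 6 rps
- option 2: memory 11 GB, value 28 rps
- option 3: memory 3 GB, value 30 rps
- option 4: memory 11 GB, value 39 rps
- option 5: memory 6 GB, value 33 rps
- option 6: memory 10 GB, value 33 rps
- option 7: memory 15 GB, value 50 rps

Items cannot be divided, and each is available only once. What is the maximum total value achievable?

69 rps

This is a 0/1 knapsack; check combinations near the capacity.
- option 3+option 4: memory 3+11=14, value 30+39=69
- option 5+option 6: memory 6+10=16, value 33+33=66
- option 3+option 5: memory 3+6=9, value 30+33=63
- option 3+option 6: memory 3+10=13, value 30+33=63
Best: 69 rps.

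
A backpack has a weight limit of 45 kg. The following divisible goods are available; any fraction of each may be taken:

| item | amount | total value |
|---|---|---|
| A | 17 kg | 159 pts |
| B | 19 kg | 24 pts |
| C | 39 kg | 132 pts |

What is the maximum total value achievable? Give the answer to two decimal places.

253.77

Take in order of value per unit:
- A (159/17 per unit): all 17 → value 159, running total 159.00
- C (132/39 per unit): 28 of 39 → value 28×132/39 = 94.7692, running total 253.77
Total 253.77.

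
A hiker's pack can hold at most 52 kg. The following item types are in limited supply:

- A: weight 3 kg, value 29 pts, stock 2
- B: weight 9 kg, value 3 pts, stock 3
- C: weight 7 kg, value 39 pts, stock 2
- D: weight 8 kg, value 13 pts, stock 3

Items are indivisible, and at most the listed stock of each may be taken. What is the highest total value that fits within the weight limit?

175 pts

Best selections within weight 52 and stock limits:
- 2×A + 2×C + 3×D: weight 44, value 175
- 2×A + 1×B + 2×C + 2×D: weight 45, value 165
- 2×A + 2×C + 2×D: weight 36, value 162
Best: 175 pts.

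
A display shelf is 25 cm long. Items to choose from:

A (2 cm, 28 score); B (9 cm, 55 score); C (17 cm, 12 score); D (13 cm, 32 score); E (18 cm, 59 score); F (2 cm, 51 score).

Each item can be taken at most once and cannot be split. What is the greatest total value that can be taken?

138 score

Check high-value combinations within 25 cm:
- A+E+F: length 2+18+2=22, value 28+59+51=138
- B+D+F: length 9+13+2=24, value 55+32+51=138
- A+B+F: length 2+9+2=13, value 28+55+51=134
- A+B+D: length 2+9+13=24, value 28+55+32=115
- A+D+F: length 2+13+2=17, value 28+32+51=111
Best: 138 score.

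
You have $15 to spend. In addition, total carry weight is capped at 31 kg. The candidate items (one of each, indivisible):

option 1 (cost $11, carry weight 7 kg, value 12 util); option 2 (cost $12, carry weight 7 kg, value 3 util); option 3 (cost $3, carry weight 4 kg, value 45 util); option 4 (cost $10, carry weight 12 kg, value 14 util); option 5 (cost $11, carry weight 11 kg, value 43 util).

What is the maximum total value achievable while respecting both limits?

88 util

Feasible sets respecting both limits:
- option 3+option 5: cost 14, carry weight 15, value 88
- option 3+option 4: cost 13, carry weight 16, value 59
- option 1+option 3: cost 14, carry weight 11, value 57
Best: 88 util.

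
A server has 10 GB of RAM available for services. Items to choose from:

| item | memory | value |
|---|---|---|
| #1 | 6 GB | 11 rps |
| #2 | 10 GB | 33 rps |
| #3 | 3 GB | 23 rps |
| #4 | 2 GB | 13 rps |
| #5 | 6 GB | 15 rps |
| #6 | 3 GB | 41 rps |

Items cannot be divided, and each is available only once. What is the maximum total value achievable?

Check high-value combinations within 10 GB:
- #3+#4+#6: memory 3+2+3=8, value 23+13+41=77
- #3+#6: memory 3+3=6, value 23+41=64
- #5+#6: memory 6+3=9, value 15+41=56
Best: 77 rps.

77 rps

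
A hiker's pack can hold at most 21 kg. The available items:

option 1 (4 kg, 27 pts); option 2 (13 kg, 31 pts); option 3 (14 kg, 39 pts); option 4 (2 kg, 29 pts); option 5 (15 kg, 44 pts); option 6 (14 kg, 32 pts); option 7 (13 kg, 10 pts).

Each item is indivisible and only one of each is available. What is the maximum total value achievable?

100 pts

Check high-value combinations within 21 kg:
- option 1+option 4+option 5: weight 4+2+15=21, value 27+29+44=100
- option 1+option 3+option 4: weight 4+14+2=20, value 27+39+29=95
- option 1+option 4+option 6: weight 4+2+14=20, value 27+29+32=88
Best: 100 pts.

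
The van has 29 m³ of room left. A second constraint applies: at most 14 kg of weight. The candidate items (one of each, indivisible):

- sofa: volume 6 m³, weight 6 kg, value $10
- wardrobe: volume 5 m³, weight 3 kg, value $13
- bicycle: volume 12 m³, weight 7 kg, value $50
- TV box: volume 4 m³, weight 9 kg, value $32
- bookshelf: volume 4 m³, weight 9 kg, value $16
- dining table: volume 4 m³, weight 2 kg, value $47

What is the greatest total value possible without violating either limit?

$110

Feasible sets respecting both limits:
- wardrobe+bicycle+dining table: volume 21, weight 12, value 110
- bicycle+dining table: volume 16, weight 9, value 97
- wardrobe+TV box+dining table: volume 13, weight 14, value 92
Best: $110.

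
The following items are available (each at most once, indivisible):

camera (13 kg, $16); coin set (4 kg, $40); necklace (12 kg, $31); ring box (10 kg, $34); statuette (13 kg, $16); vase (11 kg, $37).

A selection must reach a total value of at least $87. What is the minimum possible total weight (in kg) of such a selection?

25

Subsets with value ≥ 87, sorted by total weight:
- coin set+ring box+vase: weight 25, value 111
- coin set+necklace+ring box: weight 26, value 105
- coin set+necklace+vase: weight 27, value 108
- camera+coin set+ring box: weight 27, value 90
Minimum weight: 25 kg.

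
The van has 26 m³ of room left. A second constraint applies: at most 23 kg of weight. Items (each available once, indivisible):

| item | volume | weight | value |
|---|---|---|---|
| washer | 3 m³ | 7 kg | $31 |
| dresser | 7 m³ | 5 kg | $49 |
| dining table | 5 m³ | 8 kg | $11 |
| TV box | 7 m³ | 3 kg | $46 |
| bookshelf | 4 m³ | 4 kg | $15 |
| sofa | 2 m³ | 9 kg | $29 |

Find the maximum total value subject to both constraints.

Feasible sets respecting both limits:
- washer+dresser+TV box+bookshelf: volume 21, weight 19, value 141
- dresser+TV box+bookshelf+sofa: volume 20, weight 21, value 139
- washer+dresser+dining table+TV box: volume 22, weight 23, value 137
- washer+dresser+TV box: volume 17, weight 15, value 126
Best: $141.

$141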